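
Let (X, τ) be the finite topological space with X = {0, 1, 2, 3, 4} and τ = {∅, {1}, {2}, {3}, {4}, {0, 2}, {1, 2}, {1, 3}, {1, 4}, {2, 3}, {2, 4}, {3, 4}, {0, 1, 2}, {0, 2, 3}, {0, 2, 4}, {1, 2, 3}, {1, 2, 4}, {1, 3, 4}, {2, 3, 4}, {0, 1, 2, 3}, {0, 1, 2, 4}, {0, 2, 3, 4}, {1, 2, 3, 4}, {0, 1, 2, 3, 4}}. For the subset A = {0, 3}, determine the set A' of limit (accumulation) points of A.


A' = ∅

For each x ∈ X, list the open sets U ∈ τ with x ∈ U, then check whether U ∩ (A ∖ {x}) ≠ ∅ for every such U.
  x = 0: open {0, 2} ∋ x has {0, 2} ∩ (A ∖ {0}) = ∅, so x is NOT a limit point.
  x = 1: open {1} ∋ x has {1} ∩ (A ∖ {1}) = ∅, so x is NOT a limit point.
  x = 2: open {2} ∋ x has {2} ∩ (A ∖ {2}) = ∅, so x is NOT a limit point.
  x = 3: open {3} ∋ x has {3} ∩ (A ∖ {3}) = ∅, so x is NOT a limit point.
  x = 4: open {4} ∋ x has {4} ∩ (A ∖ {4}) = ∅, so x is NOT a limit point.
Collecting: A' = ∅.


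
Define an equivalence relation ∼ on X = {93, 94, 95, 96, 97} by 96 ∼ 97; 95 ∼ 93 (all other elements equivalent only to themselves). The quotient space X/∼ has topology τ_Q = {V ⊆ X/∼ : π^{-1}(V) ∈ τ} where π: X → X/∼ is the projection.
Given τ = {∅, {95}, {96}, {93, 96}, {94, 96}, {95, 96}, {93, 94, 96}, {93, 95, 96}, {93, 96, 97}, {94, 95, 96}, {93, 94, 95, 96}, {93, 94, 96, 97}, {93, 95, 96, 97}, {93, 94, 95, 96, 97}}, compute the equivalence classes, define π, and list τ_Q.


X/∼ = {[93=95], [94], [96=97]}; |τ_Q| = 3.

Equivalence classes: [93=95], [94], [96=97].
Quotient map π: X → X/∼ sends 93 ↦ [93=95], 94 ↦ [94], 95 ↦ [93=95], 96 ↦ [96=97], 97 ↦ [96=97].
For each subset V ⊆ X/∼, compute π^{-1}(V) ⊆ X and check whether π^{-1}(V) ∈ τ. V is open in τ_Q iff π^{-1}(V) ∈ τ.
  V = {}: π^{-1}(V) = ∅ ∈ τ ✓.
  V = {[93=95]}: π^{-1}(V) = {93, 95} ∉ τ ✗.
  V = {[94]}: π^{-1}(V) = {94} ∉ τ ✗.
  V = {[93=95], [94]}: π^{-1}(V) = {93, 94, 95} ∉ τ ✗.
  V = {[96=97]}: π^{-1}(V) = {96, 97} ∉ τ ✗.
  V = {[93=95], [96=97]}: π^{-1}(V) = {93, 95, 96, 97} ∈ τ ✓.
  V = {[94], [96=97]}: π^{-1}(V) = {94, 96, 97} ∉ τ ✗.
  V = {[93=95], [94], [96=97]}: π^{-1}(V) = {93, 94, 95, 96, 97} ∈ τ ✓.
Open sets in the quotient: τ_Q = {{}, {[93=95], [96=97]}, {[93=95], [94], [96=97]}} (3 elements).


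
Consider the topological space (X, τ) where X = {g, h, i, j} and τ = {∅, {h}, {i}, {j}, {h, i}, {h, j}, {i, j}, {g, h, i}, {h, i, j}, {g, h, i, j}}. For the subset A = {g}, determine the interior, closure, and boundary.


int(A) = ∅, cl(A) = {g}, ∂A = {g}.

Closed sets in (X, τ) are complements of opens:
  closed(X, τ) = {∅, {g}, {j}, {g, h}, {g, i}, {g, j}, {g, h, i}, {g, h, j}, {g, i, j}, {g, h, i, j}}.
int(A) = ⋃ {U ∈ τ : U ⊆ A}. Opens contained in A: ∅.
Taking the union of these: int(A) = ∅.
cl(A) = ⋂ {C closed : A ⊆ C}. Closed sets containing A: {g}, {g, h}, {g, i}, {g, j}, {g, h, i}, {g, h, j}, {g, i, j}, {g, h, i, j}.
Intersecting these: cl(A) = {g}.
∂A = cl(A) ∖ int(A) = {g} ∖ ∅ = {g}.


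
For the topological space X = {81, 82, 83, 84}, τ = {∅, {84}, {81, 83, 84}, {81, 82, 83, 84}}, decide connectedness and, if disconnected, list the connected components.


(X, τ) is connected.

Find clopen sets (U ∈ τ with X ∖ U ∈ τ):
  U = ∅, X ∖ U = {81, 82, 83, 84} — both open, so U is clopen.
  U = {81, 82, 83, 84}, X ∖ U = ∅ — both open, so U is clopen.
Only trivial clopens (∅ and X) exist, so (X, τ) is connected.
Compute connected components by grouping points that agree on all clopens:
  component: {81, 82, 83, 84}


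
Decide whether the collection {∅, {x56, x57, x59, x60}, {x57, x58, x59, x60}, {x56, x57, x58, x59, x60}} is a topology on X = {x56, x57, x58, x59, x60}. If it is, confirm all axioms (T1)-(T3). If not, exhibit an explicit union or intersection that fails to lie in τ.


τ is NOT a topology on X.

Axiom (T1): ∅ ∈ τ? Yes; X ∈ τ? Yes.
Axiom (T2/T3): check pairwise unions and intersections of members of τ.
Counterexample for (T3): {x56, x57, x59, x60} ∩ {x57, x58, x59, x60} = {x57, x59, x60} ∉ τ. Therefore τ is NOT a topology.


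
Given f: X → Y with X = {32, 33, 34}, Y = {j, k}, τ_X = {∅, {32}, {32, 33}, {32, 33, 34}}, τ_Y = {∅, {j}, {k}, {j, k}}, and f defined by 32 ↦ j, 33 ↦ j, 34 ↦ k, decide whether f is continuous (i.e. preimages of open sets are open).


f is NOT continuous.

Compute f^{-1}(U) for each U ∈ τ_Y:
  U = ∅: f^{-1}(U) = ∅ ∈ τ_X ✓.
  U = {j}: f^{-1}(U) = {32, 33} ∈ τ_X ✓.
  U = {k}: f^{-1}(U) = {34} ∉ τ_X ✗.
  U = {j, k}: f^{-1}(U) = {32, 33, 34} ∈ τ_X ✓.
Found U = {k} with f^{-1}(U) = {34} not in τ_X. Therefore f is NOT continuous.


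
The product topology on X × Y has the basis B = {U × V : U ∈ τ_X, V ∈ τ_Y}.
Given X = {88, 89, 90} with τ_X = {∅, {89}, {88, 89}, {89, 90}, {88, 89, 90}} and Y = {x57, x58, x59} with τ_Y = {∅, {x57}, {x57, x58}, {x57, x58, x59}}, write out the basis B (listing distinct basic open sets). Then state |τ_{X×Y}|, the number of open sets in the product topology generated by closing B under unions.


Basis B = {∅ × ∅, {89} × {x57}, {88, 89} × {x57}, {89} × {x57, x58}, {89, 90} × {x57}, {88, 89, 90} × {x57}, {89} × {x57, x58, x59}, {88, 89} × {x57, x58}, {89, 90} × {x57, x58}, {88, 89} × {x57, x58, x59}, {88, 89, 90} × {x57, x58}, {89, 90} × {x57, x58, x59}, {88, 89, 90} × {x57, x58, x59}}; |τ_{X×Y}| = 30.

Enumerate products U × V with U ∈ τ_X, V ∈ τ_Y (deduplicated):
  ∅ × ∅ = {} (∅)
  {89} × {x57} = {(89,x57)}
  {88, 89} × {x57} = {(88,x57), (89,x57)}
  {89} × {x57, x58} = {(89,x57), (89,x58)}
  {89, 90} × {x57} = {(89,x57), (90,x57)}
  {88, 89, 90} × {x57} = {(88,x57), (89,x57), (90,x57)}
  {89} × {x57, x58, x59} = {(89,x57), (89,x58), (89,x59)}
  {88, 89} × {x57, x58} = {(88,x57), (88,x58), (89,x57), (89,x58)}
  {89, 90} × {x57, x58} = {(89,x57), (89,x58), (90,x57), (90,x58)}
  {88, 89} × {x57, x58, x59} = {(88,x57), (88,x58), (88,x59), (89,x57), (89,x58), (89,x59)}
  {88, 89, 90} × {x57, x58} = {(88,x57), (88,x58), (89,x57), (89,x58), (90,x57), (90,x58)}
  {89, 90} × {x57, x58, x59} = {(89,x57), (89,x58), (89,x59), (90,x57), (90,x58), (90,x59)}
  {88, 89, 90} × {x57, x58, x59} = {(88,x57), (88,x58), (88,x59), (89,x57), (89,x58), (89,x59), (90,x57), (90,x58), (90,x59)}
These 13 distinct sets form the basis B.
Close under arbitrary unions to get τ_{X×Y}; counting gives |τ_{X×Y}| = 30.


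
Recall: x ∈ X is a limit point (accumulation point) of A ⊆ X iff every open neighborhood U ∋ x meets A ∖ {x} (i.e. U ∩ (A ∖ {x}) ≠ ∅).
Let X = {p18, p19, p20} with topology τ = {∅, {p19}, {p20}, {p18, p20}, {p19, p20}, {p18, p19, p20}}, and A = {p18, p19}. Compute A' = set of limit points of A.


A' = ∅

For each x ∈ X, list the open sets U ∈ τ with x ∈ U, then check whether U ∩ (A ∖ {x}) ≠ ∅ for every such U.
  x = p18: open {p18, p20} ∋ x has {p18, p20} ∩ (A ∖ {p18}) = ∅, so x is NOT a limit point.
  x = p19: open {p19} ∋ x has {p19} ∩ (A ∖ {p19}) = ∅, so x is NOT a limit point.
  x = p20: open {p20} ∋ x has {p20} ∩ (A ∖ {p20}) = ∅, so x is NOT a limit point.
Collecting: A' = ∅.


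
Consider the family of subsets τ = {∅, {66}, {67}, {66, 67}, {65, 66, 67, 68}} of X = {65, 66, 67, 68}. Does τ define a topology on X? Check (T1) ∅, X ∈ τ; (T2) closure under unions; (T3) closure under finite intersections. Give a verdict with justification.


τ IS a topology on X.

Axiom (T1): ∅ ∈ τ? Yes; X ∈ τ? Yes.
Axiom (T2/T3): check pairwise unions and intersections of members of τ.
All pairwise intersections and unions checked — each lies in τ. Therefore τ satisfies (T1), (T2), (T3): it IS a topology on X.


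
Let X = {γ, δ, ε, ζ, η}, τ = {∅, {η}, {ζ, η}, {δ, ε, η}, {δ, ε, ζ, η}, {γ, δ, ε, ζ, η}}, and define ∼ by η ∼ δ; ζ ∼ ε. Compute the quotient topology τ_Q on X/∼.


X/∼ = {[γ], [δ=η], [ε=ζ]}; |τ_Q| = 3.

Equivalence classes: [γ], [δ=η], [ε=ζ].
Quotient map π: X → X/∼ sends γ ↦ [γ], δ ↦ [δ=η], ε ↦ [ε=ζ], ζ ↦ [ε=ζ], η ↦ [δ=η].
For each subset V ⊆ X/∼, compute π^{-1}(V) ⊆ X and check whether π^{-1}(V) ∈ τ. V is open in τ_Q iff π^{-1}(V) ∈ τ.
  V = {}: π^{-1}(V) = ∅ ∈ τ ✓.
  V = {[γ]}: π^{-1}(V) = {γ} ∉ τ ✗.
  V = {[δ=η]}: π^{-1}(V) = {δ, η} ∉ τ ✗.
  V = {[γ], [δ=η]}: π^{-1}(V) = {γ, δ, η} ∉ τ ✗.
  V = {[ε=ζ]}: π^{-1}(V) = {ε, ζ} ∉ τ ✗.
  V = {[γ], [ε=ζ]}: π^{-1}(V) = {γ, ε, ζ} ∉ τ ✗.
  V = {[δ=η], [ε=ζ]}: π^{-1}(V) = {δ, ε, ζ, η} ∈ τ ✓.
  V = {[γ], [δ=η], [ε=ζ]}: π^{-1}(V) = {γ, δ, ε, ζ, η} ∈ τ ✓.
Open sets in the quotient: τ_Q = {{}, {[δ=η], [ε=ζ]}, {[γ], [δ=η], [ε=ζ]}} (3 elements).


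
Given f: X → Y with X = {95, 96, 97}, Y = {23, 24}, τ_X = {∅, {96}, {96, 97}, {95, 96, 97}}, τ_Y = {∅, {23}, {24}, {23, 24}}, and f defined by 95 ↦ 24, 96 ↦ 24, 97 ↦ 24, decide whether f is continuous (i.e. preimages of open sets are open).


f IS continuous.

Compute f^{-1}(U) for each U ∈ τ_Y:
  U = ∅: f^{-1}(U) = ∅ ∈ τ_X ✓.
  U = {23}: f^{-1}(U) = ∅ ∈ τ_X ✓.
  U = {24}: f^{-1}(U) = {95, 96, 97} ∈ τ_X ✓.
  U = {23, 24}: f^{-1}(U) = {95, 96, 97} ∈ τ_X ✓.
Every preimage lies in τ_X, so f IS continuous.


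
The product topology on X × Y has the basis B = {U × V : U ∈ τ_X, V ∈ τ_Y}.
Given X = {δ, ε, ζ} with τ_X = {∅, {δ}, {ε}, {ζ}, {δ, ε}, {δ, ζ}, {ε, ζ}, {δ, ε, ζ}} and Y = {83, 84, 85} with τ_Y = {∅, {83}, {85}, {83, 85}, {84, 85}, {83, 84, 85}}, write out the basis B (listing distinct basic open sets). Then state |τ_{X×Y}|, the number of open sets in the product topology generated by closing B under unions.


Basis B = {∅ × ∅, {δ} × {83}, {δ} × {85}, {ε} × {83}, {ε} × {85}, {ζ} × {83}, {ζ} × {85}, {δ} × {83, 85}, {δ, ε} × {83}, {δ, ζ} × {83}, {δ} × {84, 85}, {δ, ε} × {85}, {δ, ζ} × {85}, {ε} × {83, 85}, {ε, ζ} × {83}, {ε} × {84, 85}, {ε, ζ} × {85}, {ζ} × {83, 85}, {ζ} × {84, 85}, {δ} × {83, 84, 85}, {δ, ε, ζ} × {83}, {δ, ε, ζ} × {85}, {ε} × {83, 84, 85}, {ζ} × {83, 84, 85}, {δ, ε} × {83, 85}, {δ, ζ} × {83, 85}, {δ, ε} × {84, 85}, {δ, ζ} × {84, 85}, {ε, ζ} × {83, 85}, {ε, ζ} × {84, 85}, {δ, ε} × {83, 84, 85}, {δ, ζ} × {83, 84, 85}, {δ, ε, ζ} × {83, 85}, {δ, ε, ζ} × {84, 85}, {ε, ζ} × {83, 84, 85}, {δ, ε, ζ} × {83, 84, 85}}; |τ_{X×Y}| = 216.

Enumerate products U × V with U ∈ τ_X, V ∈ τ_Y (deduplicated):
  ∅ × ∅ = {} (∅)
  {δ} × {83} = {(δ,83)}
  {δ} × {85} = {(δ,85)}
  {ε} × {83} = {(ε,83)}
  {ε} × {85} = {(ε,85)}
  {ζ} × {83} = {(ζ,83)}
  {ζ} × {85} = {(ζ,85)}
  {δ} × {83, 85} = {(δ,83), (δ,85)}
  {δ, ε} × {83} = {(δ,83), (ε,83)}
  {δ, ζ} × {83} = {(δ,83), (ζ,83)}
  {δ} × {84, 85} = {(δ,84), (δ,85)}
  {δ, ε} × {85} = {(δ,85), (ε,85)}
  {δ, ζ} × {85} = {(δ,85), (ζ,85)}
  {ε} × {83, 85} = {(ε,83), (ε,85)}
  {ε, ζ} × {83} = {(ε,83), (ζ,83)}
  {ε} × {84, 85} = {(ε,84), (ε,85)}
  {ε, ζ} × {85} = {(ε,85), (ζ,85)}
  {ζ} × {83, 85} = {(ζ,83), (ζ,85)}
  {ζ} × {84, 85} = {(ζ,84), (ζ,85)}
  {δ} × {83, 84, 85} = {(δ,83), (δ,84), (δ,85)}
  {δ, ε, ζ} × {83} = {(δ,83), (ε,83), (ζ,83)}
  {δ, ε, ζ} × {85} = {(δ,85), (ε,85), (ζ,85)}
  {ε} × {83, 84, 85} = {(ε,83), (ε,84), (ε,85)}
  {ζ} × {83, 84, 85} = {(ζ,83), (ζ,84), (ζ,85)}
  {δ, ε} × {83, 85} = {(δ,83), (δ,85), (ε,83), (ε,85)}
  {δ, ζ} × {83, 85} = {(δ,83), (δ,85), (ζ,83), (ζ,85)}
  {δ, ε} × {84, 85} = {(δ,84), (δ,85), (ε,84), (ε,85)}
  {δ, ζ} × {84, 85} = {(δ,84), (δ,85), (ζ,84), (ζ,85)}
  {ε, ζ} × {83, 85} = {(ε,83), (ε,85), (ζ,83), (ζ,85)}
  {ε, ζ} × {84, 85} = {(ε,84), (ε,85), (ζ,84), (ζ,85)}
  {δ, ε} × {83, 84, 85} = {(δ,83), (δ,84), (δ,85), (ε,83), (ε,84), (ε,85)}
  {δ, ζ} × {83, 84, 85} = {(δ,83), (δ,84), (δ,85), (ζ,83), (ζ,84), (ζ,85)}
  {δ, ε, ζ} × {83, 85} = {(δ,83), (δ,85), (ε,83), (ε,85), (ζ,83), (ζ,85)}
  {δ, ε, ζ} × {84, 85} = {(δ,84), (δ,85), (ε,84), (ε,85), (ζ,84), (ζ,85)}
  {ε, ζ} × {83, 84, 85} = {(ε,83), (ε,84), (ε,85), (ζ,83), (ζ,84), (ζ,85)}
  {δ, ε, ζ} × {83, 84, 85} = {(δ,83), (δ,84), (δ,85), (ε,83), (ε,84), (ε,85), (ζ,83), (ζ,84), (ζ,85)}
These 36 distinct sets form the basis B.
Close under arbitrary unions to get τ_{X×Y}; counting gives |τ_{X×Y}| = 216.


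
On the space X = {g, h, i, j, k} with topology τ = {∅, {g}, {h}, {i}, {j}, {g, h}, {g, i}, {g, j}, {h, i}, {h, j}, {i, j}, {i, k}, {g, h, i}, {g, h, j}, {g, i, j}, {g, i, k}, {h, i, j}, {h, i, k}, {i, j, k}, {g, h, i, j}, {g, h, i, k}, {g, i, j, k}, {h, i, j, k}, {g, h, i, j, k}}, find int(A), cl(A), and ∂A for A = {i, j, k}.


int(A) = {i, j, k}, cl(A) = {i, j, k}, ∂A = ∅.

Closed sets in (X, τ) are complements of opens:
  closed(X, τ) = {∅, {g}, {h}, {j}, {k}, {g, h}, {g, j}, {g, k}, {h, j}, {h, k}, {i, k}, {j, k}, {g, h, j}, {g, h, k}, {g, i, k}, {g, j, k}, {h, i, k}, {h, j, k}, {i, j, k}, {g, h, i, k}, {g, h, j, k}, {g, i, j, k}, {h, i, j, k}, {g, h, i, j, k}}.
int(A) = ⋃ {U ∈ τ : U ⊆ A}. Opens contained in A: ∅, {i}, {j}, {i, j}, {i, k}, {i, j, k}.
Taking the union of these: int(A) = {i, j, k}.
cl(A) = ⋂ {C closed : A ⊆ C}. Closed sets containing A: {i, j, k}, {g, i, j, k}, {h, i, j, k}, {g, h, i, j, k}.
Intersecting these: cl(A) = {i, j, k}.
∂A = cl(A) ∖ int(A) = {i, j, k} ∖ {i, j, k} = ∅.


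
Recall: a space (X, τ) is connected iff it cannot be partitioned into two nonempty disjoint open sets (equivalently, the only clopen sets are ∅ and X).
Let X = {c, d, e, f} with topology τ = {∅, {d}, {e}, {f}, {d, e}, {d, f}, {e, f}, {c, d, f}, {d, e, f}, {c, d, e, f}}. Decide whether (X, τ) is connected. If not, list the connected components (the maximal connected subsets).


(X, τ) is disconnected; components = [{e}, {c, d, f}].

Find clopen sets (U ∈ τ with X ∖ U ∈ τ):
  U = ∅, X ∖ U = {c, d, e, f} — both open, so U is clopen.
  U = {e}, X ∖ U = {c, d, f} — both open, so U is clopen.
  U = {c, d, f}, X ∖ U = {e} — both open, so U is clopen.
  U = {c, d, e, f}, X ∖ U = ∅ — both open, so U is clopen.
Nontrivial clopen(s) exist: e.g. {e}. So (X, τ) is disconnected.
Compute connected components by grouping points that agree on all clopens:
  component: {e}
  component: {c, d, f}


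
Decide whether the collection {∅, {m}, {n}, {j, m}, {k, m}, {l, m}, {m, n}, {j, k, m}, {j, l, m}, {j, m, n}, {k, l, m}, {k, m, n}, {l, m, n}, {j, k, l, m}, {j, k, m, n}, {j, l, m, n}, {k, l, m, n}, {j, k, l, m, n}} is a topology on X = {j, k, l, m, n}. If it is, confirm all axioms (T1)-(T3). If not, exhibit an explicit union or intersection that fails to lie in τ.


τ IS a topology on X.

Axiom (T1): ∅ ∈ τ? Yes; X ∈ τ? Yes.
Axiom (T2/T3): check pairwise unions and intersections of members of τ.
All pairwise intersections and unions checked — each lies in τ. Therefore τ satisfies (T1), (T2), (T3): it IS a topology on X.


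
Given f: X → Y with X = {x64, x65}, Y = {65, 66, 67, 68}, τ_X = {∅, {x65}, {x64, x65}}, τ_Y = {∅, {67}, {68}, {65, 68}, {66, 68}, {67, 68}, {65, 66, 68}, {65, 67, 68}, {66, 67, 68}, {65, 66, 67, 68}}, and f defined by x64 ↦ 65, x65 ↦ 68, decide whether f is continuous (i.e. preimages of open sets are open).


f IS continuous.

Compute f^{-1}(U) for each U ∈ τ_Y:
  U = ∅: f^{-1}(U) = ∅ ∈ τ_X ✓.
  U = {67}: f^{-1}(U) = ∅ ∈ τ_X ✓.
  U = {68}: f^{-1}(U) = {x65} ∈ τ_X ✓.
  U = {65, 68}: f^{-1}(U) = {x64, x65} ∈ τ_X ✓.
  U = {66, 68}: f^{-1}(U) = {x65} ∈ τ_X ✓.
  U = {67, 68}: f^{-1}(U) = {x65} ∈ τ_X ✓.
  U = {65, 66, 68}: f^{-1}(U) = {x64, x65} ∈ τ_X ✓.
  U = {65, 67, 68}: f^{-1}(U) = {x64, x65} ∈ τ_X ✓.
  U = {66, 67, 68}: f^{-1}(U) = {x65} ∈ τ_X ✓.
  U = {65, 66, 67, 68}: f^{-1}(U) = {x64, x65} ∈ τ_X ✓.
Every preimage lies in τ_X, so f IS continuous.


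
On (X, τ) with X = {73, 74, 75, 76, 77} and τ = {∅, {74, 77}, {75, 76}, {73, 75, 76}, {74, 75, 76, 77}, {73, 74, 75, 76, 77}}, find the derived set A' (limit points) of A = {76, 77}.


A' = {73, 74, 75}

For each x ∈ X, list the open sets U ∈ τ with x ∈ U, then check whether U ∩ (A ∖ {x}) ≠ ∅ for every such U.
  x = 73: opens ∋ x are {73, 75, 76}, {73, 74, 75, 76, 77}; each meets A ∖ {73}, so x IS a limit point.
  x = 74: opens ∋ x are {74, 77}, {74, 75, 76, 77}, {73, 74, 75, 76, 77}; each meets A ∖ {74}, so x IS a limit point.
  x = 75: opens ∋ x are {75, 76}, {73, 75, 76}, {74, 75, 76, 77}, {73, 74, 75, 76, 77}; each meets A ∖ {75}, so x IS a limit point.
  x = 76: open {75, 76} ∋ x has {75, 76} ∩ (A ∖ {76}) = ∅, so x is NOT a limit point.
  x = 77: open {74, 77} ∋ x has {74, 77} ∩ (A ∖ {77}) = ∅, so x is NOT a limit point.
Collecting: A' = {73, 74, 75}.


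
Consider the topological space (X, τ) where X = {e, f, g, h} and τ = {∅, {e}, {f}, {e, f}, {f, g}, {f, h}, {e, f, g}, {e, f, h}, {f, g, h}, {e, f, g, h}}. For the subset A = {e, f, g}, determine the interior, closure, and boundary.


int(A) = {e, f, g}, cl(A) = {e, f, g, h}, ∂A = {h}.

Closed sets in (X, τ) are complements of opens:
  closed(X, τ) = {∅, {e}, {g}, {h}, {e, g}, {e, h}, {g, h}, {e, g, h}, {f, g, h}, {e, f, g, h}}.
int(A) = ⋃ {U ∈ τ : U ⊆ A}. Opens contained in A: ∅, {e}, {f}, {e, f}, {f, g}, {e, f, g}.
Taking the union of these: int(A) = {e, f, g}.
cl(A) = ⋂ {C closed : A ⊆ C}. Closed sets containing A: {e, f, g, h}.
Intersecting these: cl(A) = {e, f, g, h}.
∂A = cl(A) ∖ int(A) = {e, f, g, h} ∖ {e, f, g} = {h}.


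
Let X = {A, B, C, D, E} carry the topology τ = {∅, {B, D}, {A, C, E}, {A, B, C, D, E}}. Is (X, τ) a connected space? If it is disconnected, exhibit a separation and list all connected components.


(X, τ) is disconnected; components = [{B, D}, {A, C, E}].

Find clopen sets (U ∈ τ with X ∖ U ∈ τ):
  U = ∅, X ∖ U = {A, B, C, D, E} — both open, so U is clopen.
  U = {B, D}, X ∖ U = {A, C, E} — both open, so U is clopen.
  U = {A, C, E}, X ∖ U = {B, D} — both open, so U is clopen.
  U = {A, B, C, D, E}, X ∖ U = ∅ — both open, so U is clopen.
Nontrivial clopen(s) exist: e.g. {B, D}. So (X, τ) is disconnected.
Compute connected components by grouping points that agree on all clopens:
  component: {B, D}
  component: {A, C, E}


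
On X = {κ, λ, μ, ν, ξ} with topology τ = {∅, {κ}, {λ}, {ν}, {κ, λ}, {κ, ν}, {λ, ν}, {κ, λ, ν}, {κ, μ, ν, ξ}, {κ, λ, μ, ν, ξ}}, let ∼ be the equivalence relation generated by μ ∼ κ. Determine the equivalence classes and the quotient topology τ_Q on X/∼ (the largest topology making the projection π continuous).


X/∼ = {[κ=μ], [λ], [ν], [ξ]}; |τ_Q| = 6.

Equivalence classes: [κ=μ], [λ], [ν], [ξ].
Quotient map π: X → X/∼ sends κ ↦ [κ=μ], λ ↦ [λ], μ ↦ [κ=μ], ν ↦ [ν], ξ ↦ [ξ].
For each subset V ⊆ X/∼, compute π^{-1}(V) ⊆ X and check whether π^{-1}(V) ∈ τ. V is open in τ_Q iff π^{-1}(V) ∈ τ.
  V = {}: π^{-1}(V) = ∅ ∈ τ ✓.
  V = {[κ=μ]}: π^{-1}(V) = {κ, μ} ∉ τ ✗.
  V = {[λ]}: π^{-1}(V) = {λ} ∈ τ ✓.
  V = {[κ=μ], [λ]}: π^{-1}(V) = {κ, λ, μ} ∉ τ ✗.
  V = {[ν]}: π^{-1}(V) = {ν} ∈ τ ✓.
  V = {[κ=μ], [ν]}: π^{-1}(V) = {κ, μ, ν} ∉ τ ✗.
  V = {[λ], [ν]}: π^{-1}(V) = {λ, ν} ∈ τ ✓.
  V = {[κ=μ], [λ], [ν]}: π^{-1}(V) = {κ, λ, μ, ν} ∉ τ ✗.
  V = {[ξ]}: π^{-1}(V) = {ξ} ∉ τ ✗.
  V = {[κ=μ], [ξ]}: π^{-1}(V) = {κ, μ, ξ} ∉ τ ✗.
  V = {[λ], [ξ]}: π^{-1}(V) = {λ, ξ} ∉ τ ✗.
  V = {[κ=μ], [λ], [ξ]}: π^{-1}(V) = {κ, λ, μ, ξ} ∉ τ ✗.
  V = {[ν], [ξ]}: π^{-1}(V) = {ν, ξ} ∉ τ ✗.
  V = {[κ=μ], [ν], [ξ]}: π^{-1}(V) = {κ, μ, ν, ξ} ∈ τ ✓.
  V = {[λ], [ν], [ξ]}: π^{-1}(V) = {λ, ν, ξ} ∉ τ ✗.
  V = {[κ=μ], [λ], [ν], [ξ]}: π^{-1}(V) = {κ, λ, μ, ν, ξ} ∈ τ ✓.
Open sets in the quotient: τ_Q = {{}, {[λ]}, {[ν]}, {[λ], [ν]}, {[κ=μ], [ν], [ξ]}, {[κ=μ], [λ], [ν], [ξ]}} (6 elements).


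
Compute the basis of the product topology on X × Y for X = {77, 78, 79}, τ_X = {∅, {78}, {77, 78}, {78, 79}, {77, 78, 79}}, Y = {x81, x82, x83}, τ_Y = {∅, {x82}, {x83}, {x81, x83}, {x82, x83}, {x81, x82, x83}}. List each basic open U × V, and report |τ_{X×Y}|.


Basis B = {∅ × ∅, {78} × {x82}, {78} × {x83}, {77, 78} × {x82}, {77, 78} × {x83}, {78} × {x81, x83}, {78} × {x82, x83}, {78, 79} × {x82}, {78, 79} × {x83}, {77, 78, 79} × {x82}, {77, 78, 79} × {x83}, {78} × {x81, x82, x83}, {77, 78} × {x81, x83}, {77, 78} × {x82, x83}, {78, 79} × {x81, x83}, {78, 79} × {x82, x83}, {77, 78} × {x81, x82, x83}, {77, 78, 79} × {x81, x83}, {77, 78, 79} × {x82, x83}, {78, 79} × {x81, x82, x83}, {77, 78, 79} × {x81, x82, x83}}; |τ_{X×Y}| = 70.

Enumerate products U × V with U ∈ τ_X, V ∈ τ_Y (deduplicated):
  ∅ × ∅ = {} (∅)
  {78} × {x82} = {(78,x82)}
  {78} × {x83} = {(78,x83)}
  {77, 78} × {x82} = {(77,x82), (78,x82)}
  {77, 78} × {x83} = {(77,x83), (78,x83)}
  {78} × {x81, x83} = {(78,x81), (78,x83)}
  {78} × {x82, x83} = {(78,x82), (78,x83)}
  {78, 79} × {x82} = {(78,x82), (79,x82)}
  {78, 79} × {x83} = {(78,x83), (79,x83)}
  {77, 78, 79} × {x82} = {(77,x82), (78,x82), (79,x82)}
  {77, 78, 79} × {x83} = {(77,x83), (78,x83), (79,x83)}
  {78} × {x81, x82, x83} = {(78,x81), (78,x82), (78,x83)}
  {77, 78} × {x81, x83} = {(77,x81), (77,x83), (78,x81), (78,x83)}
  {77, 78} × {x82, x83} = {(77,x82), (77,x83), (78,x82), (78,x83)}
  {78, 79} × {x81, x83} = {(78,x81), (78,x83), (79,x81), (79,x83)}
  {78, 79} × {x82, x83} = {(78,x82), (78,x83), (79,x82), (79,x83)}
  {77, 78} × {x81, x82, x83} = {(77,x81), (77,x82), (77,x83), (78,x81), (78,x82), (78,x83)}
  {77, 78, 79} × {x81, x83} = {(77,x81), (77,x83), (78,x81), (78,x83), (79,x81), (79,x83)}
  {77, 78, 79} × {x82, x83} = {(77,x82), (77,x83), (78,x82), (78,x83), (79,x82), (79,x83)}
  {78, 79} × {x81, x82, x83} = {(78,x81), (78,x82), (78,x83), (79,x81), (79,x82), (79,x83)}
  {77, 78, 79} × {x81, x82, x83} = {(77,x81), (77,x82), (77,x83), (78,x81), (78,x82), (78,x83), (79,x81), (79,x82), (79,x83)}
These 21 distinct sets form the basis B.
Close under arbitrary unions to get τ_{X×Y}; counting gives |τ_{X×Y}| = 70.


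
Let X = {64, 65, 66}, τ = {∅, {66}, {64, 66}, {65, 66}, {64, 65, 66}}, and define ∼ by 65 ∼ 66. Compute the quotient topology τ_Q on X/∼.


X/∼ = {[64], [65=66]}; |τ_Q| = 3.

Equivalence classes: [64], [65=66].
Quotient map π: X → X/∼ sends 64 ↦ [64], 65 ↦ [65=66], 66 ↦ [65=66].
For each subset V ⊆ X/∼, compute π^{-1}(V) ⊆ X and check whether π^{-1}(V) ∈ τ. V is open in τ_Q iff π^{-1}(V) ∈ τ.
  V = {}: π^{-1}(V) = ∅ ∈ τ ✓.
  V = {[64]}: π^{-1}(V) = {64} ∉ τ ✗.
  V = {[65=66]}: π^{-1}(V) = {65, 66} ∈ τ ✓.
  V = {[64], [65=66]}: π^{-1}(V) = {64, 65, 66} ∈ τ ✓.
Open sets in the quotient: τ_Q = {{}, {[65=66]}, {[64], [65=66]}} (3 elements).


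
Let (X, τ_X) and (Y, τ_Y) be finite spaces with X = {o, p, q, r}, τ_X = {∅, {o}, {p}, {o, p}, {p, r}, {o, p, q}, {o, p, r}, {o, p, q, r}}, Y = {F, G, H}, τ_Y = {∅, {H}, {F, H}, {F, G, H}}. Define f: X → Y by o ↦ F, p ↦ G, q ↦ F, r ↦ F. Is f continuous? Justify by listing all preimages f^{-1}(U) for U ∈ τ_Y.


f is NOT continuous.

Compute f^{-1}(U) for each U ∈ τ_Y:
  U = ∅: f^{-1}(U) = ∅ ∈ τ_X ✓.
  U = {H}: f^{-1}(U) = ∅ ∈ τ_X ✓.
  U = {F, H}: f^{-1}(U) = {o, q, r} ∉ τ_X ✗.
  U = {F, G, H}: f^{-1}(U) = {o, p, q, r} ∈ τ_X ✓.
Found U = {F, H} with f^{-1}(U) = {o, q, r} not in τ_X. Therefore f is NOT continuous.


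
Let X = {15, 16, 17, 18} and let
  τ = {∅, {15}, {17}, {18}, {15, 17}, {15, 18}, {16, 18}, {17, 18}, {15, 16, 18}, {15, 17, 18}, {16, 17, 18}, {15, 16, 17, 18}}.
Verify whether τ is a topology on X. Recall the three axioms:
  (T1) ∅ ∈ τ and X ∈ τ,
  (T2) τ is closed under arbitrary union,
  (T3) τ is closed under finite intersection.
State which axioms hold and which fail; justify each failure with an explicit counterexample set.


τ IS a topology on X.

Axiom (T1): ∅ ∈ τ? Yes; X ∈ τ? Yes.
Axiom (T2/T3): check pairwise unions and intersections of members of τ.
All pairwise intersections and unions checked — each lies in τ. Therefore τ satisfies (T1), (T2), (T3): it IS a topology on X.


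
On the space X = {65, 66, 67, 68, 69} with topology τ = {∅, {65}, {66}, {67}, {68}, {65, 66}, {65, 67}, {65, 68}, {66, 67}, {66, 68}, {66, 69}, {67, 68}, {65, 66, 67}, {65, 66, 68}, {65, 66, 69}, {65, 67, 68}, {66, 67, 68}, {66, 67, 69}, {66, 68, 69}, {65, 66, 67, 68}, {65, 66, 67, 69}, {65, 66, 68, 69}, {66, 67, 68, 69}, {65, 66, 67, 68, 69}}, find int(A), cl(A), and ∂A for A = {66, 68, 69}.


int(A) = {66, 68, 69}, cl(A) = {66, 68, 69}, ∂A = ∅.

Closed sets in (X, τ) are complements of opens:
  closed(X, τ) = {∅, {65}, {67}, {68}, {69}, {65, 67}, {65, 68}, {65, 69}, {66, 69}, {67, 68}, {67, 69}, {68, 69}, {65, 66, 69}, {65, 67, 68}, {65, 67, 69}, {65, 68, 69}, {66, 67, 69}, {66, 68, 69}, {67, 68, 69}, {65, 66, 67, 69}, {65, 66, 68, 69}, {65, 67, 68, 69}, {66, 67, 68, 69}, {65, 66, 67, 68, 69}}.
int(A) = ⋃ {U ∈ τ : U ⊆ A}. Opens contained in A: ∅, {66}, {68}, {66, 68}, {66, 69}, {66, 68, 69}.
Taking the union of these: int(A) = {66, 68, 69}.
cl(A) = ⋂ {C closed : A ⊆ C}. Closed sets containing A: {66, 68, 69}, {65, 66, 68, 69}, {66, 67, 68, 69}, {65, 66, 67, 68, 69}.
Intersecting these: cl(A) = {66, 68, 69}.
∂A = cl(A) ∖ int(A) = {66, 68, 69} ∖ {66, 68, 69} = ∅.


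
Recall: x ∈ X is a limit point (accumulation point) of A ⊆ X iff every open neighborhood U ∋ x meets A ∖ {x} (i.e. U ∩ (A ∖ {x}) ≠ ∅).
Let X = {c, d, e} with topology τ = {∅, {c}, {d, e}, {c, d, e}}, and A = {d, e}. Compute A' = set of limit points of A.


A' = {d, e}

For each x ∈ X, list the open sets U ∈ τ with x ∈ U, then check whether U ∩ (A ∖ {x}) ≠ ∅ for every such U.
  x = c: open {c} ∋ x has {c} ∩ (A ∖ {c}) = ∅, so x is NOT a limit point.
  x = d: opens ∋ x are {d, e}, {c, d, e}; each meets A ∖ {d}, so x IS a limit point.
  x = e: opens ∋ x are {d, e}, {c, d, e}; each meets A ∖ {e}, so x IS a limit point.
Collecting: A' = {d, e}.


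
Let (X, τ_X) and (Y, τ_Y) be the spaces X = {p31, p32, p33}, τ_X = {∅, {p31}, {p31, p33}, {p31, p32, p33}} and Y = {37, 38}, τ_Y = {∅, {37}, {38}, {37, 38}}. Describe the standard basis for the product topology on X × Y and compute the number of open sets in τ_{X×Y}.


Basis B = {∅ × ∅, {p31} × {37}, {p31} × {38}, {p31} × {37, 38}, {p31, p33} × {37}, {p31, p33} × {38}, {p31, p32, p33} × {37}, {p31, p32, p33} × {38}, {p31, p33} × {37, 38}, {p31, p32, p33} × {37, 38}}; |τ_{X×Y}| = 16.

Enumerate products U × V with U ∈ τ_X, V ∈ τ_Y (deduplicated):
  ∅ × ∅ = {} (∅)
  {p31} × {37} = {(p31,37)}
  {p31} × {38} = {(p31,38)}
  {p31} × {37, 38} = {(p31,37), (p31,38)}
  {p31, p33} × {37} = {(p31,37), (p33,37)}
  {p31, p33} × {38} = {(p31,38), (p33,38)}
  {p31, p32, p33} × {37} = {(p31,37), (p32,37), (p33,37)}
  {p31, p32, p33} × {38} = {(p31,38), (p32,38), (p33,38)}
  {p31, p33} × {37, 38} = {(p31,37), (p31,38), (p33,37), (p33,38)}
  {p31, p32, p33} × {37, 38} = {(p31,37), (p31,38), (p32,37), (p32,38), (p33,37), (p33,38)}
These 10 distinct sets form the basis B.
Close under arbitrary unions to get τ_{X×Y}; counting gives |τ_{X×Y}| = 16.


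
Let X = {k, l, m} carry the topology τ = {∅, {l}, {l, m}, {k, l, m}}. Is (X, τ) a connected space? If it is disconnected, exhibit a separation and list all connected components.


(X, τ) is connected.

Find clopen sets (U ∈ τ with X ∖ U ∈ τ):
  U = ∅, X ∖ U = {k, l, m} — both open, so U is clopen.
  U = {k, l, m}, X ∖ U = ∅ — both open, so U is clopen.
Only trivial clopens (∅ and X) exist, so (X, τ) is connected.
Compute connected components by grouping points that agree on all clopens:
  component: {k, l, m}


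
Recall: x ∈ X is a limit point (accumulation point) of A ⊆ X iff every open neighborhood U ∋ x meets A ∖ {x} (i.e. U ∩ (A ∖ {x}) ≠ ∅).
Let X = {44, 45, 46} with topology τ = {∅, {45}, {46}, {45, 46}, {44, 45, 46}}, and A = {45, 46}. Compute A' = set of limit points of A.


A' = {44}

For each x ∈ X, list the open sets U ∈ τ with x ∈ U, then check whether U ∩ (A ∖ {x}) ≠ ∅ for every such U.
  x = 44: opens ∋ x are {44, 45, 46}; each meets A ∖ {44}, so x IS a limit point.
  x = 45: open {45} ∋ x has {45} ∩ (A ∖ {45}) = ∅, so x is NOT a limit point.
  x = 46: open {46} ∋ x has {46} ∩ (A ∖ {46}) = ∅, so x is NOT a limit point.
Collecting: A' = {44}.


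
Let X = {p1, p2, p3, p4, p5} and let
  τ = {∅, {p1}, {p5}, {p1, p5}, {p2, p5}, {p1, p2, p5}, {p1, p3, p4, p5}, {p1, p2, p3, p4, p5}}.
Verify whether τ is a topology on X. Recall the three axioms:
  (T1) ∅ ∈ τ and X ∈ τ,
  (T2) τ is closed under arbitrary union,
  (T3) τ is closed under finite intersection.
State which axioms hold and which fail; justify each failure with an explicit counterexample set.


τ IS a topology on X.

Axiom (T1): ∅ ∈ τ? Yes; X ∈ τ? Yes.
Axiom (T2/T3): check pairwise unions and intersections of members of τ.
All pairwise intersections and unions checked — each lies in τ. Therefore τ satisfies (T1), (T2), (T3): it IS a topology on X.


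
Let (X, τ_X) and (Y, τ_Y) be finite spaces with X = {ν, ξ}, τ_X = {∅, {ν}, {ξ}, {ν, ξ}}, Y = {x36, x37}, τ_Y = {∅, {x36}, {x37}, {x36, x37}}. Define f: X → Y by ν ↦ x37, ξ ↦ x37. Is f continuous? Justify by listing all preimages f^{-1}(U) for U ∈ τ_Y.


f IS continuous.

Compute f^{-1}(U) for each U ∈ τ_Y:
  U = ∅: f^{-1}(U) = ∅ ∈ τ_X ✓.
  U = {x36}: f^{-1}(U) = ∅ ∈ τ_X ✓.
  U = {x37}: f^{-1}(U) = {ν, ξ} ∈ τ_X ✓.
  U = {x36, x37}: f^{-1}(U) = {ν, ξ} ∈ τ_X ✓.
Every preimage lies in τ_X, so f IS continuous.


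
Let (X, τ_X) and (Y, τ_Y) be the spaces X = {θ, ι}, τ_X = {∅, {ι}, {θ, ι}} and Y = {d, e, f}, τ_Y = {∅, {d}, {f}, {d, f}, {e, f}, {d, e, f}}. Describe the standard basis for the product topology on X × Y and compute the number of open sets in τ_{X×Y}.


Basis B = {∅ × ∅, {ι} × {d}, {ι} × {f}, {θ, ι} × {d}, {θ, ι} × {f}, {ι} × {d, f}, {ι} × {e, f}, {ι} × {d, e, f}, {θ, ι} × {d, f}, {θ, ι} × {e, f}, {θ, ι} × {d, e, f}}; |τ_{X×Y}| = 18.

Enumerate products U × V with U ∈ τ_X, V ∈ τ_Y (deduplicated):
  ∅ × ∅ = {} (∅)
  {ι} × {d} = {(ι,d)}
  {ι} × {f} = {(ι,f)}
  {θ, ι} × {d} = {(θ,d), (ι,d)}
  {θ, ι} × {f} = {(θ,f), (ι,f)}
  {ι} × {d, f} = {(ι,d), (ι,f)}
  {ι} × {e, f} = {(ι,e), (ι,f)}
  {ι} × {d, e, f} = {(ι,d), (ι,e), (ι,f)}
  {θ, ι} × {d, f} = {(θ,d), (θ,f), (ι,d), (ι,f)}
  {θ, ι} × {e, f} = {(θ,e), (θ,f), (ι,e), (ι,f)}
  {θ, ι} × {d, e, f} = {(θ,d), (θ,e), (θ,f), (ι,d), (ι,e), (ι,f)}
These 11 distinct sets form the basis B.
Close under arbitrary unions to get τ_{X×Y}; counting gives |τ_{X×Y}| = 18.


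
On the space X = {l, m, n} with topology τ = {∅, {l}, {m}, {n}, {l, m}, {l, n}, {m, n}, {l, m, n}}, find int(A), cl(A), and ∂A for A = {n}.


int(A) = {n}, cl(A) = {n}, ∂A = ∅.

Closed sets in (X, τ) are complements of opens:
  closed(X, τ) = {∅, {l}, {m}, {n}, {l, m}, {l, n}, {m, n}, {l, m, n}}.
int(A) = ⋃ {U ∈ τ : U ⊆ A}. Opens contained in A: ∅, {n}.
Taking the union of these: int(A) = {n}.
cl(A) = ⋂ {C closed : A ⊆ C}. Closed sets containing A: {n}, {l, n}, {m, n}, {l, m, n}.
Intersecting these: cl(A) = {n}.
∂A = cl(A) ∖ int(A) = {n} ∖ {n} = ∅.


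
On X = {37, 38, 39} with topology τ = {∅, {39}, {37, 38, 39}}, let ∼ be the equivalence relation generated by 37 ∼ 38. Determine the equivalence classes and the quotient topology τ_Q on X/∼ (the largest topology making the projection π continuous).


X/∼ = {[37=38], [39]}; |τ_Q| = 3.

Equivalence classes: [37=38], [39].
Quotient map π: X → X/∼ sends 37 ↦ [37=38], 38 ↦ [37=38], 39 ↦ [39].
For each subset V ⊆ X/∼, compute π^{-1}(V) ⊆ X and check whether π^{-1}(V) ∈ τ. V is open in τ_Q iff π^{-1}(V) ∈ τ.
  V = {}: π^{-1}(V) = ∅ ∈ τ ✓.
  V = {[37=38]}: π^{-1}(V) = {37, 38} ∉ τ ✗.
  V = {[39]}: π^{-1}(V) = {39} ∈ τ ✓.
  V = {[37=38], [39]}: π^{-1}(V) = {37, 38, 39} ∈ τ ✓.
Open sets in the quotient: τ_Q = {{}, {[39]}, {[37=38], [39]}} (3 elements).


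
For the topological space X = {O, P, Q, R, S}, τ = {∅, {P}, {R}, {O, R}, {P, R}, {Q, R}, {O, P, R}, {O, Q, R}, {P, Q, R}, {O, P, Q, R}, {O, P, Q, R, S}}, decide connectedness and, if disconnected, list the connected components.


(X, τ) is connected.

Find clopen sets (U ∈ τ with X ∖ U ∈ τ):
  U = ∅, X ∖ U = {O, P, Q, R, S} — both open, so U is clopen.
  U = {O, P, Q, R, S}, X ∖ U = ∅ — both open, so U is clopen.
Only trivial clopens (∅ and X) exist, so (X, τ) is connected.
Compute connected components by grouping points that agree on all clopens:
  component: {O, P, Q, R, S}


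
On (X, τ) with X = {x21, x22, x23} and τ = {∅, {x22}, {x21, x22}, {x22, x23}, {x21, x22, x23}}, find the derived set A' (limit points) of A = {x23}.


A' = ∅

For each x ∈ X, list the open sets U ∈ τ with x ∈ U, then check whether U ∩ (A ∖ {x}) ≠ ∅ for every such U.
  x = x21: open {x21, x22} ∋ x has {x21, x22} ∩ (A ∖ {x21}) = ∅, so x is NOT a limit point.
  x = x22: open {x22} ∋ x has {x22} ∩ (A ∖ {x22}) = ∅, so x is NOT a limit point.
  x = x23: open {x22, x23} ∋ x has {x22, x23} ∩ (A ∖ {x23}) = ∅, so x is NOT a limit point.
Collecting: A' = ∅.


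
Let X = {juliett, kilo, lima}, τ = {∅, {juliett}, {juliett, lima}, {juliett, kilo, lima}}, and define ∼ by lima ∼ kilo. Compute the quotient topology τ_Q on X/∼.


X/∼ = {[juliett], [kilo=lima]}; |τ_Q| = 3.

Equivalence classes: [juliett], [kilo=lima].
Quotient map π: X → X/∼ sends juliett ↦ [juliett], kilo ↦ [kilo=lima], lima ↦ [kilo=lima].
For each subset V ⊆ X/∼, compute π^{-1}(V) ⊆ X and check whether π^{-1}(V) ∈ τ. V is open in τ_Q iff π^{-1}(V) ∈ τ.
  V = {}: π^{-1}(V) = ∅ ∈ τ ✓.
  V = {[juliett]}: π^{-1}(V) = {juliett} ∈ τ ✓.
  V = {[kilo=lima]}: π^{-1}(V) = {kilo, lima} ∉ τ ✗.
  V = {[juliett], [kilo=lima]}: π^{-1}(V) = {juliett, kilo, lima} ∈ τ ✓.
Open sets in the quotient: τ_Q = {{}, {[juliett]}, {[juliett], [kilo=lima]}} (3 elements).


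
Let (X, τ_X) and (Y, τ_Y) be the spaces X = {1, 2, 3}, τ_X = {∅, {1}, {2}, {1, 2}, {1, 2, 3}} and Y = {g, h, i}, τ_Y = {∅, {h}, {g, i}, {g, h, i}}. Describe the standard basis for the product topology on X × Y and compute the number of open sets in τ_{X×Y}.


Basis B = {∅ × ∅, {1} × {h}, {2} × {h}, {1} × {g, i}, {1, 2} × {h}, {2} × {g, i}, {1} × {g, h, i}, {1, 2, 3} × {h}, {2} × {g, h, i}, {1, 2} × {g, i}, {1, 2} × {g, h, i}, {1, 2, 3} × {g, i}, {1, 2, 3} × {g, h, i}}; |τ_{X×Y}| = 25.

Enumerate products U × V with U ∈ τ_X, V ∈ τ_Y (deduplicated):
  ∅ × ∅ = {} (∅)
  {1} × {h} = {(1,h)}
  {2} × {h} = {(2,h)}
  {1} × {g, i} = {(1,g), (1,i)}
  {1, 2} × {h} = {(1,h), (2,h)}
  {2} × {g, i} = {(2,g), (2,i)}
  {1} × {g, h, i} = {(1,g), (1,h), (1,i)}
  {1, 2, 3} × {h} = {(1,h), (2,h), (3,h)}
  {2} × {g, h, i} = {(2,g), (2,h), (2,i)}
  {1, 2} × {g, i} = {(1,g), (1,i), (2,g), (2,i)}
  {1, 2} × {g, h, i} = {(1,g), (1,h), (1,i), (2,g), (2,h), (2,i)}
  {1, 2, 3} × {g, i} = {(1,g), (1,i), (2,g), (2,i), (3,g), (3,i)}
  {1, 2, 3} × {g, h, i} = {(1,g), (1,h), (1,i), (2,g), (2,h), (2,i), (3,g), (3,h), (3,i)}
These 13 distinct sets form the basis B.
Close under arbitrary unions to get τ_{X×Y}; counting gives |τ_{X×Y}| = 25.


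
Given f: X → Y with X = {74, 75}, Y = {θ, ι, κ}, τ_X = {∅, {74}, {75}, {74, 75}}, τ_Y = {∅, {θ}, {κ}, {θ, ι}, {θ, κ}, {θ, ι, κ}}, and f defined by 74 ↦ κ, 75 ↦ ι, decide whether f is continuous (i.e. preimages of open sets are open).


f IS continuous.

Compute f^{-1}(U) for each U ∈ τ_Y:
  U = ∅: f^{-1}(U) = ∅ ∈ τ_X ✓.
  U = {θ}: f^{-1}(U) = ∅ ∈ τ_X ✓.
  U = {κ}: f^{-1}(U) = {74} ∈ τ_X ✓.
  U = {θ, ι}: f^{-1}(U) = {75} ∈ τ_X ✓.
  U = {θ, κ}: f^{-1}(U) = {74} ∈ τ_X ✓.
  U = {θ, ι, κ}: f^{-1}(U) = {74, 75} ∈ τ_X ✓.
Every preimage lies in τ_X, so f IS continuous.


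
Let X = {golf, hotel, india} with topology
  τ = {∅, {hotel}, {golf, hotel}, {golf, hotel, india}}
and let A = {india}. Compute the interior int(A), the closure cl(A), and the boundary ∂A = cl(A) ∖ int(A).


int(A) = ∅, cl(A) = {india}, ∂A = {india}.

Closed sets in (X, τ) are complements of opens:
  closed(X, τ) = {∅, {india}, {golf, india}, {golf, hotel, india}}.
int(A) = ⋃ {U ∈ τ : U ⊆ A}. Opens contained in A: ∅.
Taking the union of these: int(A) = ∅.
cl(A) = ⋂ {C closed : A ⊆ C}. Closed sets containing A: {india}, {golf, india}, {golf, hotel, india}.
Intersecting these: cl(A) = {india}.
∂A = cl(A) ∖ int(A) = {india} ∖ ∅ = {india}.


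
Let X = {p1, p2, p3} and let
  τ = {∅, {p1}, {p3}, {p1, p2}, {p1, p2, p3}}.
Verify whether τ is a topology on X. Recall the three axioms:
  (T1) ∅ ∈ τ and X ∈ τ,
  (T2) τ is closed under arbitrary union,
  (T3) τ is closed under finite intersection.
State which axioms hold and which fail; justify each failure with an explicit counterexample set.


τ is NOT a topology on X.

Axiom (T1): ∅ ∈ τ? Yes; X ∈ τ? Yes.
Axiom (T2/T3): check pairwise unions and intersections of members of τ.
Counterexample for (T2): {p1} ∪ {p3} = {p1, p3} ∉ τ. Therefore τ is NOT a topology.


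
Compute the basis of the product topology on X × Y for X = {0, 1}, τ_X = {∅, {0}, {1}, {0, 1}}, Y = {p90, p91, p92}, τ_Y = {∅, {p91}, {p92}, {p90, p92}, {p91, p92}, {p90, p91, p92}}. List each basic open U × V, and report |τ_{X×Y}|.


Basis B = {∅ × ∅, {0} × {p91}, {0} × {p92}, {1} × {p91}, {1} × {p92}, {0} × {p90, p92}, {0} × {p91, p92}, {0, 1} × {p91}, {0, 1} × {p92}, {1} × {p90, p92}, {1} × {p91, p92}, {0} × {p90, p91, p92}, {1} × {p90, p91, p92}, {0, 1} × {p90, p92}, {0, 1} × {p91, p92}, {0, 1} × {p90, p91, p92}}; |τ_{X×Y}| = 36.

Enumerate products U × V with U ∈ τ_X, V ∈ τ_Y (deduplicated):
  ∅ × ∅ = {} (∅)
  {0} × {p91} = {(0,p91)}
  {0} × {p92} = {(0,p92)}
  {1} × {p91} = {(1,p91)}
  {1} × {p92} = {(1,p92)}
  {0} × {p90, p92} = {(0,p90), (0,p92)}
  {0} × {p91, p92} = {(0,p91), (0,p92)}
  {0, 1} × {p91} = {(0,p91), (1,p91)}
  {0, 1} × {p92} = {(0,p92), (1,p92)}
  {1} × {p90, p92} = {(1,p90), (1,p92)}
  {1} × {p91, p92} = {(1,p91), (1,p92)}
  {0} × {p90, p91, p92} = {(0,p90), (0,p91), (0,p92)}
  {1} × {p90, p91, p92} = {(1,p90), (1,p91), (1,p92)}
  {0, 1} × {p90, p92} = {(0,p90), (0,p92), (1,p90), (1,p92)}
  {0, 1} × {p91, p92} = {(0,p91), (0,p92), (1,p91), (1,p92)}
  {0, 1} × {p90, p91, p92} = {(0,p90), (0,p91), (0,p92), (1,p90), (1,p91), (1,p92)}
These 16 distinct sets form the basis B.
Close under arbitrary unions to get τ_{X×Y}; counting gives |τ_{X×Y}| = 36.


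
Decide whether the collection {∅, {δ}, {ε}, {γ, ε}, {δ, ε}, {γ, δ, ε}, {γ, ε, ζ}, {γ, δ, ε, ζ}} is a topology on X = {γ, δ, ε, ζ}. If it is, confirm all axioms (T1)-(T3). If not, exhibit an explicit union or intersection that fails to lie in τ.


τ IS a topology on X.

Axiom (T1): ∅ ∈ τ? Yes; X ∈ τ? Yes.
Axiom (T2/T3): check pairwise unions and intersections of members of τ.
All pairwise intersections and unions checked — each lies in τ. Therefore τ satisfies (T1), (T2), (T3): it IS a topology on X.
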